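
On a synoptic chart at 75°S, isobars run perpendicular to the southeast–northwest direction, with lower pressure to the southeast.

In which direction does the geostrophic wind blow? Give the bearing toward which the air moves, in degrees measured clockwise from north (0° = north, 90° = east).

The pressure-gradient force points toward the southeast (bearing 135°).
Geostrophic balance: in the Southern Hemisphere the Coriolis force deflects motion to the left, so the geostrophic wind blows 90° to the left of the pressure-gradient force (low pressure on the right).
Rotating 135° by 90° counterclockwise gives 045° — the wind blows toward the northeast.

045°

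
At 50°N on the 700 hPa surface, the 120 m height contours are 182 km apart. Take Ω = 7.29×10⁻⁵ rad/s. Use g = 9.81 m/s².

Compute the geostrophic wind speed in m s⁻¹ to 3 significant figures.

Coriolis parameter at 50°N:
f = 2Ω sin φ = 2 × 7.29×10⁻⁵ × sin 50° = 1.12×10⁻⁴ s⁻¹
Height gradient: |∂Z/∂n| = 120 m / 182000 m = 6.59×10⁻⁴
On a pressure surface, geostrophic balance gives V_g = (g/f)|∂Z/∂n|:
V_g = 9.81 × 6.59×10⁻⁴ / 1.12×10⁻⁴ = 57.9 m/s

57.9 m s⁻¹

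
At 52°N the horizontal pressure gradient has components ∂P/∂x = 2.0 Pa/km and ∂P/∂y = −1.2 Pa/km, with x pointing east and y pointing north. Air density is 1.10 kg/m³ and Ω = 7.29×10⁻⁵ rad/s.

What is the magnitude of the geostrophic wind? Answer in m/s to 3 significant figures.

18.5 m/s

Coriolis parameter at 52°N:
f = 2Ω sin φ = 2 × 7.29×10⁻⁵ × sin 52° = 1.15×10⁻⁴ s⁻¹
Component geostrophic relations (x east, y north):
u_g = −(1/(fρ)) ∂P/∂y,  v_g = (1/(fρ)) ∂P/∂x
u_g = −(−1.2×10⁻³)/(1.15×10⁻⁴ × 1.10) = 9.50 m/s;  v_g = (2.0×10⁻³)/(1.15×10⁻⁴ × 1.10) = 15.8 m/s
|V_g| = √(u_g² + v_g²) = 18.5 m/s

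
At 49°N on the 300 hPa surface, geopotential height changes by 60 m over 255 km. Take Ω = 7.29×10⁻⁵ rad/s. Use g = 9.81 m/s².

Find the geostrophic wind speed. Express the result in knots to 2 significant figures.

Coriolis parameter at 49°N:
f = 2Ω sin φ = 2 × 7.29×10⁻⁵ × sin 49° = 1.10×10⁻⁴ s⁻¹
Height gradient: |∂Z/∂n| = 60 m / 255000 m = 2.35×10⁻⁴
On a pressure surface, geostrophic balance gives V_g = (g/f)|∂Z/∂n|:
V_g = 9.81 × 2.35×10⁻⁴ / 1.10×10⁻⁴ = 21.0 m/s
Converting: 21.0 m/s × 1.944 = 41 knots

41 knots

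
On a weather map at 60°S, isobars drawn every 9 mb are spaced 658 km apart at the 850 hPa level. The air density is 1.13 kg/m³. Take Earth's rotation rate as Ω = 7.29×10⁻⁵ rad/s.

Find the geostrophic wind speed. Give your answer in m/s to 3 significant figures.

Coriolis parameter at 60°S:
f = 2Ω sin φ = 2 × 7.29×10⁻⁵ × sin 60° = 1.26×10⁻⁴ s⁻¹
Pressure gradient: |∂P/∂n| = 900 Pa / 658000 m = 1.37×10⁻³ Pa/m
Geostrophic balance (pressure-gradient force = Coriolis force):
V_g = (1/(fρ)) |∂P/∂n| = 1.37×10⁻³ / (1.26×10⁻⁴ × 1.13) = 9.59 m/s

9.59 m/s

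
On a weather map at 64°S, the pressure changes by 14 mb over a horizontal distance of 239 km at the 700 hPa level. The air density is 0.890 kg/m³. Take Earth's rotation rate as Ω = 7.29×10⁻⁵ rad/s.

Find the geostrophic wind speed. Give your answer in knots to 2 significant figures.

Coriolis parameter at 64°S:
f = 2Ω sin φ = 2 × 7.29×10⁻⁵ × sin 64° = 1.31×10⁻⁴ s⁻¹
Pressure gradient: |∂P/∂n| = 1400 Pa / 239000 m = 5.86×10⁻³ Pa/m
Geostrophic balance (pressure-gradient force = Coriolis force):
V_g = (1/(fρ)) |∂P/∂n| = 5.86×10⁻³ / (1.31×10⁻⁴ × 0.890) = 50.2 m/s
Converting: 50.2 m/s × 1.944 = 98 knots

98 knots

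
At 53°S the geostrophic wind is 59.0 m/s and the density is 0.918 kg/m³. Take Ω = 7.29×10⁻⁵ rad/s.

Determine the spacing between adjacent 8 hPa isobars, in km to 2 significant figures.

Coriolis parameter at 53°S:
f = 2Ω sin φ = 2 × 7.29×10⁻⁵ × sin 53° = 1.16×10⁻⁴ s⁻¹
Geostrophic balance rearranged: |∂P/∂n| = f ρ V_g
|∂P/∂n| = 1.16×10⁻⁴ × 0.918 × 59.0 = 6.31×10⁻³ Pa/m
Isobar spacing: Δn = ΔP/|∂P/∂n| = 800 Pa / 6.31×10⁻³ Pa/m = 126850 m ≈ 130 km

130 km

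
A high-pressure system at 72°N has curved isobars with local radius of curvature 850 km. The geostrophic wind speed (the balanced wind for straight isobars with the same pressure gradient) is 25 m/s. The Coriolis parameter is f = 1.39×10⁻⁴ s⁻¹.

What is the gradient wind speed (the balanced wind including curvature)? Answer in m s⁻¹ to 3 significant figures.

Around a high, pressure-gradient force acts outward with centrifugal, so Coriolis balances both:
fV = (1/ρ)|∂P/∂n| + V²/R  →  V² − fR·V + fR·V_g = 0
With fR = 1.39×10⁻⁴ × 850×10³ m = 118 m/s:
V = [fR − √((fR)² − 4 fR V_g)]/2 = [118 − √(118² − 4×118×25)]/2 = 35.9 m/s
Supergeostrophic (V > V_g = 25 m/s), as expected around a high.

35.9 m s⁻¹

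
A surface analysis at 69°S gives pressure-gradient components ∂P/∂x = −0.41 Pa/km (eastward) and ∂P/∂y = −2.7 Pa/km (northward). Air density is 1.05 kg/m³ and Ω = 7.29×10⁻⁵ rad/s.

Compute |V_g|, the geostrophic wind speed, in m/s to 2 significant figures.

19 m/s

Coriolis parameter at 69°S:
f = 2Ω sin φ = 2 × 7.29×10⁻⁵ × sin 69° = 1.36×10⁻⁴ s⁻¹
In the Southern Hemisphere f is negative: f = −1.36×10⁻⁴ s⁻¹.
Component geostrophic relations (x east, y north):
u_g = −(1/(fρ)) ∂P/∂y,  v_g = (1/(fρ)) ∂P/∂x
u_g = −(−2.7×10⁻³)/(−1.36×10⁻⁴ × 1.05) = −18.9 m/s;  v_g = (−0.41×10⁻³)/(−1.36×10⁻⁴ × 1.05) = 2.87 m/s
|V_g| = √(u_g² + v_g²) = 19.1 m/s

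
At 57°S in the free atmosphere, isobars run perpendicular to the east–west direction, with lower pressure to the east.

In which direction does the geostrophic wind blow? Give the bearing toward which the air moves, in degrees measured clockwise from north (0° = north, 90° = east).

The pressure-gradient force points toward the east (bearing 090°).
Geostrophic balance: in the Southern Hemisphere the Coriolis force deflects motion to the left, so the geostrophic wind blows 90° to the left of the pressure-gradient force (low pressure on the right).
Rotating 090° by 90° counterclockwise gives 000° — the wind blows toward the north.

000°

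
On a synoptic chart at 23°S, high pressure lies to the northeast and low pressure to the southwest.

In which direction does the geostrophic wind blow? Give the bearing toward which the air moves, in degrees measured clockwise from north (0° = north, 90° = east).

135°

The pressure-gradient force points toward the southwest (bearing 225°).
Geostrophic balance: in the Southern Hemisphere the Coriolis force deflects motion to the left, so the geostrophic wind blows 90° to the left of the pressure-gradient force (low pressure on the right).
Rotating 225° by 90° counterclockwise gives 135° — the wind blows toward the southeast.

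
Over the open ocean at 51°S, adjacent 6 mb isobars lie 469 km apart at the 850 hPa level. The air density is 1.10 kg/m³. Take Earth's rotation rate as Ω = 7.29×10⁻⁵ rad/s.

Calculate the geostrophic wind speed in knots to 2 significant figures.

20 knots

Coriolis parameter at 51°S:
f = 2Ω sin φ = 2 × 7.29×10⁻⁵ × sin 51° = 1.13×10⁻⁴ s⁻¹
Pressure gradient: |∂P/∂n| = 600 Pa / 469000 m = 1.28×10⁻³ Pa/m
Geostrophic balance (pressure-gradient force = Coriolis force):
V_g = (1/(fρ)) |∂P/∂n| = 1.28×10⁻³ / (1.13×10⁻⁴ × 1.10) = 10.3 m/s
Converting: 10.3 m/s × 1.944 = 20 knots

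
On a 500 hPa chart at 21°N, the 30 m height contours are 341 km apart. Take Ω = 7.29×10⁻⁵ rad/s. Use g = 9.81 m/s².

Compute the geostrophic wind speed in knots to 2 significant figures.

Coriolis parameter at 21°N:
f = 2Ω sin φ = 2 × 7.29×10⁻⁵ × sin 21° = 5.23×10⁻⁵ s⁻¹
Height gradient: |∂Z/∂n| = 30 m / 341000 m = 8.80×10⁻⁵
On a pressure surface, geostrophic balance gives V_g = (g/f)|∂Z/∂n|:
V_g = 9.81 × 8.80×10⁻⁵ / 5.23×10⁻⁵ = 16.5 m/s
Converting: 16.5 m/s × 1.944 = 32 knots

32 knots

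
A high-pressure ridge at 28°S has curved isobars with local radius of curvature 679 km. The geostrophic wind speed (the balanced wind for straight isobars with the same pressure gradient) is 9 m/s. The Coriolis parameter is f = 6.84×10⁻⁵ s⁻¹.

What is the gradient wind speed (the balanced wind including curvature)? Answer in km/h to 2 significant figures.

Around a high, pressure-gradient force acts outward with centrifugal, so Coriolis balances both:
fV = (1/ρ)|∂P/∂n| + V²/R  →  V² − fR·V + fR·V_g = 0
With fR = 6.84×10⁻⁵ × 679×10³ m = 46.4 m/s:
V = [fR − √((fR)² − 4 fR V_g)]/2 = [46.4 − √(46.4² − 4×46.4×9)]/2 = 12.2 m/s
Supergeostrophic (V > V_g = 9 m/s), as expected around a high.
Converting: 12.2 m/s × 3.6 = 44 km/h

44 km/h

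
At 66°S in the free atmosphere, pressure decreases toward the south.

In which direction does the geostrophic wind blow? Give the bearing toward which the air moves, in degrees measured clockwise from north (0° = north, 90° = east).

090°

The pressure-gradient force points toward the south (bearing 180°).
Geostrophic balance: in the Southern Hemisphere the Coriolis force deflects motion to the left, so the geostrophic wind blows 90° to the left of the pressure-gradient force (low pressure on the right).
Rotating 180° by 90° counterclockwise gives 090° — the wind blows toward the east.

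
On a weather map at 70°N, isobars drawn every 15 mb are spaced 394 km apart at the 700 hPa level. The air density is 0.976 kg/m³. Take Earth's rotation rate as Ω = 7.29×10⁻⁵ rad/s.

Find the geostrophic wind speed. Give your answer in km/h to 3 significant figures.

102 km/h

Coriolis parameter at 70°N:
f = 2Ω sin φ = 2 × 7.29×10⁻⁵ × sin 70° = 1.37×10⁻⁴ s⁻¹
Pressure gradient: |∂P/∂n| = 1500 Pa / 394000 m = 3.81×10⁻³ Pa/m
Geostrophic balance (pressure-gradient force = Coriolis force):
V_g = (1/(fρ)) |∂P/∂n| = 3.81×10⁻³ / (1.37×10⁻⁴ × 0.976) = 28.5 m/s
Converting: 28.5 m/s × 3.6 = 102 km/h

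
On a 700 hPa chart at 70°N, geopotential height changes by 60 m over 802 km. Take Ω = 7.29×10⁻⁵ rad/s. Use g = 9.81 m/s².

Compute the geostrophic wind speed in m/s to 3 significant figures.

Coriolis parameter at 70°N:
f = 2Ω sin φ = 2 × 7.29×10⁻⁵ × sin 70° = 1.37×10⁻⁴ s⁻¹
Height gradient: |∂Z/∂n| = 60 m / 802000 m = 7.48×10⁻⁵
On a pressure surface, geostrophic balance gives V_g = (g/f)|∂Z/∂n|:
V_g = 9.81 × 7.48×10⁻⁵ / 1.37×10⁻⁴ = 5.36 m/s

5.36 m/s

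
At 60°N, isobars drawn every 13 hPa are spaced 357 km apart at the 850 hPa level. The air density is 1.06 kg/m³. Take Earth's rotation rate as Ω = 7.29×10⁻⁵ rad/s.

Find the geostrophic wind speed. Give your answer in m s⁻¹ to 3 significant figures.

Coriolis parameter at 60°N:
f = 2Ω sin φ = 2 × 7.29×10⁻⁵ × sin 60° = 1.26×10⁻⁴ s⁻¹
Pressure gradient: |∂P/∂n| = 1300 Pa / 357000 m = 3.64×10⁻³ Pa/m
Geostrophic balance (pressure-gradient force = Coriolis force):
V_g = (1/(fρ)) |∂P/∂n| = 3.64×10⁻³ / (1.26×10⁻⁴ × 1.06) = 27.2 m/s

27.2 m s⁻¹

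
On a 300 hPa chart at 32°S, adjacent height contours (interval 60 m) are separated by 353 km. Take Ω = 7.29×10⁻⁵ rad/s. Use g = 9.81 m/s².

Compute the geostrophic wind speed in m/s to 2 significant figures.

Coriolis parameter at 32°S:
f = 2Ω sin φ = 2 × 7.29×10⁻⁵ × sin 32° = 7.73×10⁻⁵ s⁻¹
Height gradient: |∂Z/∂n| = 60 m / 353000 m = 1.70×10⁻⁴
On a pressure surface, geostrophic balance gives V_g = (g/f)|∂Z/∂n|:
V_g = 9.81 × 1.70×10⁻⁴ / 7.73×10⁻⁵ = 21.6 m/s

22 m/s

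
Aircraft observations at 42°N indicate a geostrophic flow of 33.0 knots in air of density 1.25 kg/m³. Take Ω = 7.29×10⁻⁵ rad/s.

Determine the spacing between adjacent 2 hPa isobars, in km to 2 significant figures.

97 km

Coriolis parameter at 42°N:
f = 2Ω sin φ = 2 × 7.29×10⁻⁵ × sin 42° = 9.76×10⁻⁵ s⁻¹
Wind speed in SI: 33.0 knots = 17.0 m/s
Geostrophic balance rearranged: |∂P/∂n| = f ρ V_g
|∂P/∂n| = 9.76×10⁻⁵ × 1.25 × 17.0 = 2.07×10⁻³ Pa/m
Isobar spacing: Δn = ΔP/|∂P/∂n| = 200 Pa / 2.07×10⁻³ Pa/m = 96605 m ≈ 97 km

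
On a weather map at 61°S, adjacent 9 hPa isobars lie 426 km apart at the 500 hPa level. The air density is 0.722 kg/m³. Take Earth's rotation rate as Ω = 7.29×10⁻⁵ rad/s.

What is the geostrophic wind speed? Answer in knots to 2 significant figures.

Coriolis parameter at 61°S:
f = 2Ω sin φ = 2 × 7.29×10⁻⁵ × sin 61° = 1.28×10⁻⁴ s⁻¹
Pressure gradient: |∂P/∂n| = 900 Pa / 426000 m = 2.11×10⁻³ Pa/m
Geostrophic balance (pressure-gradient force = Coriolis force):
V_g = (1/(fρ)) |∂P/∂n| = 2.11×10⁻³ / (1.28×10⁻⁴ × 0.722) = 22.9 m/s
Converting: 22.9 m/s × 1.944 = 45 knots

45 knots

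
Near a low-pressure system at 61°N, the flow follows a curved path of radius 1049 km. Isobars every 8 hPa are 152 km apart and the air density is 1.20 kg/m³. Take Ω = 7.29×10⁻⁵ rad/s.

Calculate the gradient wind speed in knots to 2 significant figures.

Coriolis parameter at 61°N:
f = 2Ω sin φ = 2 × 7.29×10⁻⁵ × sin 61° = 1.28×10⁻⁴ s⁻¹
Pressure gradient: |∂P/∂n| = 800 Pa / 152000 m = 5.26×10⁻³ Pa/m
Geostrophic speed: V_g = |∂P/∂n|/(fρ) = 5.26×10⁻³/(1.28×10⁻⁴ × 1.20) = 34.4 m/s
Around a low, centrifugal force acts outward with Coriolis, so pressure-gradient force balances both:
(1/ρ)|∂P/∂n| = fV + V²/R  →  V² + fR·V − fR·V_g = 0
With fR = 1.28×10⁻⁴ × 1049×10³ m = 134 m/s:
V = [−fR + √((fR)² + 4 fR V_g)]/2 = [−134 + √(134² + 4×134×34.4)]/2 = 28.4 m/s
Subgeostrophic (V < V_g = 34.4 m/s), as expected around a low.
Converting: 28.4 m/s × 1.944 = 55 knots

55 knots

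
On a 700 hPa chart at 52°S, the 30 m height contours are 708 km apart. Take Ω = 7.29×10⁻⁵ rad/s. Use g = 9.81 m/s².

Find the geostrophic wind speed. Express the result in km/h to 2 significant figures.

13 km/h

Coriolis parameter at 52°S:
f = 2Ω sin φ = 2 × 7.29×10⁻⁵ × sin 52° = 1.15×10⁻⁴ s⁻¹
Height gradient: |∂Z/∂n| = 30 m / 708000 m = 4.24×10⁻⁵
On a pressure surface, geostrophic balance gives V_g = (g/f)|∂Z/∂n|:
V_g = 9.81 × 4.24×10⁻⁵ / 1.15×10⁻⁴ = 3.62 m/s
Converting: 3.62 m/s × 3.6 = 13 km/h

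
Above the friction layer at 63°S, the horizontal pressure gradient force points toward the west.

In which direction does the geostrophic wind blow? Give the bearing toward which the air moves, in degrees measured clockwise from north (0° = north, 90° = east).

180°

The pressure-gradient force points toward the west (bearing 270°).
Geostrophic balance: in the Southern Hemisphere the Coriolis force deflects motion to the left, so the geostrophic wind blows 90° to the left of the pressure-gradient force (low pressure on the right).
Rotating 270° by 90° counterclockwise gives 180° — the wind blows toward the south.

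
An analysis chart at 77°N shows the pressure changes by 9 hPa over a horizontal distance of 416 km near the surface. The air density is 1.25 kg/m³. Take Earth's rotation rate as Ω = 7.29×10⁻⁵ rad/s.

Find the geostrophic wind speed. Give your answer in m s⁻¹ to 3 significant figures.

12.2 m s⁻¹

Coriolis parameter at 77°N:
f = 2Ω sin φ = 2 × 7.29×10⁻⁵ × sin 77° = 1.42×10⁻⁴ s⁻¹
Pressure gradient: |∂P/∂n| = 900 Pa / 416000 m = 2.16×10⁻³ Pa/m
Geostrophic balance (pressure-gradient force = Coriolis force):
V_g = (1/(fρ)) |∂P/∂n| = 2.16×10⁻³ / (1.42×10⁻⁴ × 1.25) = 12.2 m/s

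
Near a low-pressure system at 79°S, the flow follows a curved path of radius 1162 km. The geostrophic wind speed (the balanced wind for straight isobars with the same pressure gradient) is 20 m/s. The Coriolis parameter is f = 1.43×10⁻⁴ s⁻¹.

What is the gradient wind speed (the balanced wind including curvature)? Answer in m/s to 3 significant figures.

18.0 m/s

Around a low, centrifugal force acts outward with Coriolis, so pressure-gradient force balances both:
(1/ρ)|∂P/∂n| = fV + V²/R  →  V² + fR·V − fR·V_g = 0
With fR = 1.43×10⁻⁴ × 1162×10³ m = 166 m/s:
V = [−fR + √((fR)² + 4 fR V_g)]/2 = [−166 + √(166² + 4×166×20)]/2 = 18 m/s
Subgeostrophic (V < V_g = 20 m/s), as expected around a low.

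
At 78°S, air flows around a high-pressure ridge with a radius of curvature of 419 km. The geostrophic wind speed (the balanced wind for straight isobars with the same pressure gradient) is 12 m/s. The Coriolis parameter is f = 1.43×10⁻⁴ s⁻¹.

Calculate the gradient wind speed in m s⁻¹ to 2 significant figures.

Around a high, pressure-gradient force acts outward with centrifugal, so Coriolis balances both:
fV = (1/ρ)|∂P/∂n| + V²/R  →  V² − fR·V + fR·V_g = 0
With fR = 1.43×10⁻⁴ × 419×10³ m = 59.9 m/s:
V = [fR − √((fR)² − 4 fR V_g)]/2 = [59.9 − √(59.9² − 4×59.9×12)]/2 = 16.6 m/s
Supergeostrophic (V > V_g = 12 m/s), as expected around a high.

17 m s⁻¹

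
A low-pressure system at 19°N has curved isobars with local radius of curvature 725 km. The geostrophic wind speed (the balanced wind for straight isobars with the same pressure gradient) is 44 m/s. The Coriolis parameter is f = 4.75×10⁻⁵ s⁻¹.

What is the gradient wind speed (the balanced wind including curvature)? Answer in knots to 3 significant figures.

Around a low, centrifugal force acts outward with Coriolis, so pressure-gradient force balances both:
(1/ρ)|∂P/∂n| = fV + V²/R  →  V² + fR·V − fR·V_g = 0
With fR = 4.75×10⁻⁵ × 725×10³ m = 34.4 m/s:
V = [−fR + √((fR)² + 4 fR V_g)]/2 = [−34.4 + √(34.4² + 4×34.4×44)]/2 = 25.3 m/s
Subgeostrophic (V < V_g = 44 m/s), as expected around a low.
Converting: 25.3 m/s × 1.944 = 49.3 knots

49.3 knots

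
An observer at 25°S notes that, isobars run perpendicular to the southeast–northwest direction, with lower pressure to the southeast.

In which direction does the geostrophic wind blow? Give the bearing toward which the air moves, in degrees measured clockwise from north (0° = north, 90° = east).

045°

The pressure-gradient force points toward the southeast (bearing 135°).
Geostrophic balance: in the Southern Hemisphere the Coriolis force deflects motion to the left, so the geostrophic wind blows 90° to the left of the pressure-gradient force (low pressure on the right).
Rotating 135° by 90° counterclockwise gives 045° — the wind blows toward the northeast.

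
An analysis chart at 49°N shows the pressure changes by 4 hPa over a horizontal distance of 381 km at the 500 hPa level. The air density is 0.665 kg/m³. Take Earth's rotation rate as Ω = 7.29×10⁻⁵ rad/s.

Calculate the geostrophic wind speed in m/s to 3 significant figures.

14.3 m/s

Coriolis parameter at 49°N:
f = 2Ω sin φ = 2 × 7.29×10⁻⁵ × sin 49° = 1.10×10⁻⁴ s⁻¹
Pressure gradient: |∂P/∂n| = 400 Pa / 381000 m = 1.05×10⁻³ Pa/m
Geostrophic balance (pressure-gradient force = Coriolis force):
V_g = (1/(fρ)) |∂P/∂n| = 1.05×10⁻³ / (1.10×10⁻⁴ × 0.665) = 14.3 m/s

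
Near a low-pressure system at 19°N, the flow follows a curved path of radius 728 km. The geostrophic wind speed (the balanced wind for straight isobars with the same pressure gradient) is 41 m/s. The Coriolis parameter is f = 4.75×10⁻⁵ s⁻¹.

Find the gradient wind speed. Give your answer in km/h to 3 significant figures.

86.9 km/h

Around a low, centrifugal force acts outward with Coriolis, so pressure-gradient force balances both:
(1/ρ)|∂P/∂n| = fV + V²/R  →  V² + fR·V − fR·V_g = 0
With fR = 4.75×10⁻⁵ × 728×10³ m = 34.6 m/s:
V = [−fR + √((fR)² + 4 fR V_g)]/2 = [−34.6 + √(34.6² + 4×34.6×41)]/2 = 24.1 m/s
Subgeostrophic (V < V_g = 41 m/s), as expected around a low.
Converting: 24.1 m/s × 3.6 = 86.9 km/h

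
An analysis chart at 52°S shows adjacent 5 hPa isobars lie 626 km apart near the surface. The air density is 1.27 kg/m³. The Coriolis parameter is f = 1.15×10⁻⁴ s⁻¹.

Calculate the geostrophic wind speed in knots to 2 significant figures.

Pressure gradient: |∂P/∂n| = 500 Pa / 626000 m = 7.99×10⁻⁴ Pa/m
Geostrophic balance (pressure-gradient force = Coriolis force):
V_g = (1/(fρ)) |∂P/∂n| = 7.99×10⁻⁴ / (1.15×10⁻⁴ × 1.27) = 5.47 m/s
Converting: 5.47 m/s × 1.944 = 11 knots

11 knots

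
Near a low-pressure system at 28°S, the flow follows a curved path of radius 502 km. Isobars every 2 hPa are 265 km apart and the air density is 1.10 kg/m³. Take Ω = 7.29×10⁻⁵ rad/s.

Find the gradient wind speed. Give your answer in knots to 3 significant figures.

15.8 knots

Coriolis parameter at 28°S:
f = 2Ω sin φ = 2 × 7.29×10⁻⁵ × sin 28° = 6.84×10⁻⁵ s⁻¹
Pressure gradient: |∂P/∂n| = 200 Pa / 265000 m = 7.55×10⁻⁴ Pa/m
Geostrophic speed: V_g = |∂P/∂n|/(fρ) = 7.55×10⁻⁴/(6.84×10⁻⁵ × 1.10) = 10.0 m/s
Around a low, centrifugal force acts outward with Coriolis, so pressure-gradient force balances both:
(1/ρ)|∂P/∂n| = fV + V²/R  →  V² + fR·V − fR·V_g = 0
With fR = 6.84×10⁻⁵ × 502×10³ m = 34.4 m/s:
V = [−fR + √((fR)² + 4 fR V_g)]/2 = [−34.4 + √(34.4² + 4×34.4×10)]/2 = 8.11 m/s
Subgeostrophic (V < V_g = 10 m/s), as expected around a low.
Converting: 8.11 m/s × 1.944 = 15.8 knots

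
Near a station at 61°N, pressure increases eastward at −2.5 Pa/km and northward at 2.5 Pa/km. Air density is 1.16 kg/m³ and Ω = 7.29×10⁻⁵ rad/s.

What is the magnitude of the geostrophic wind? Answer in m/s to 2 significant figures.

24 m/s

Coriolis parameter at 61°N:
f = 2Ω sin φ = 2 × 7.29×10⁻⁵ × sin 61° = 1.28×10⁻⁴ s⁻¹
Component geostrophic relations (x east, y north):
u_g = −(1/(fρ)) ∂P/∂y,  v_g = (1/(fρ)) ∂P/∂x
u_g = −(2.5×10⁻³)/(1.28×10⁻⁴ × 1.16) = −16.9 m/s;  v_g = (−2.5×10⁻³)/(1.28×10⁻⁴ × 1.16) = −16.9 m/s
|V_g| = √(u_g² + v_g²) = 23.9 m/s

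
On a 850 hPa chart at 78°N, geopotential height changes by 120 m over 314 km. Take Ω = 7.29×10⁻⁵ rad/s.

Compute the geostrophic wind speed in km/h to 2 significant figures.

Coriolis parameter at 78°N:
f = 2Ω sin φ = 2 × 7.29×10⁻⁵ × sin 78° = 1.43×10⁻⁴ s⁻¹
Height gradient: |∂Z/∂n| = 120 m / 314000 m = 3.82×10⁻⁴
On a pressure surface, geostrophic balance gives V_g = (g/f)|∂Z/∂n|:
V_g = 9.81 × 3.82×10⁻⁴ / 1.43×10⁻⁴ = 26.3 m/s
Converting: 26.3 m/s × 3.6 = 95 km/h

95 km/h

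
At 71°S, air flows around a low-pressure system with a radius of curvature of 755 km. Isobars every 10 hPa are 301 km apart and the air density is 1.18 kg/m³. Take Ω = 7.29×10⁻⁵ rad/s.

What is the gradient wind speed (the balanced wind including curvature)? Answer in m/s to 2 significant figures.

Coriolis parameter at 71°S:
f = 2Ω sin φ = 2 × 7.29×10⁻⁵ × sin 71° = 1.38×10⁻⁴ s⁻¹
Pressure gradient: |∂P/∂n| = 1000 Pa / 301000 m = 3.32×10⁻³ Pa/m
Geostrophic speed: V_g = |∂P/∂n|/(fρ) = 3.32×10⁻³/(1.38×10⁻⁴ × 1.18) = 20.4 m/s
Around a low, centrifugal force acts outward with Coriolis, so pressure-gradient force balances both:
(1/ρ)|∂P/∂n| = fV + V²/R  →  V² + fR·V − fR·V_g = 0
With fR = 1.38×10⁻⁴ × 755×10³ m = 104 m/s:
V = [−fR + √((fR)² + 4 fR V_g)]/2 = [−104 + √(104² + 4×104×20.4)]/2 = 17.5 m/s
Subgeostrophic (V < V_g = 20.4 m/s), as expected around a low.

17 m/s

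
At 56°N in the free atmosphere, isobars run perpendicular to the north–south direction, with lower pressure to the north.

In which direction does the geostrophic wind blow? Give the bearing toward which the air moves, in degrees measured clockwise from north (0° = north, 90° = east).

090°

The pressure-gradient force points toward the north (bearing 000°).
Geostrophic balance: in the Northern Hemisphere the Coriolis force deflects motion to the right, so the geostrophic wind blows 90° to the right of the pressure-gradient force (low pressure on the left).
Rotating 000° by 90° clockwise gives 090° — the wind blows toward the east.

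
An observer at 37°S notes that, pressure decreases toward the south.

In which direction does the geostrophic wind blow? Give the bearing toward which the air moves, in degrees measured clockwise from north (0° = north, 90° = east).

The pressure-gradient force points toward the south (bearing 180°).
Geostrophic balance: in the Southern Hemisphere the Coriolis force deflects motion to the left, so the geostrophic wind blows 90° to the left of the pressure-gradient force (low pressure on the right).
Rotating 180° by 90° counterclockwise gives 090° — the wind blows toward the east.

090°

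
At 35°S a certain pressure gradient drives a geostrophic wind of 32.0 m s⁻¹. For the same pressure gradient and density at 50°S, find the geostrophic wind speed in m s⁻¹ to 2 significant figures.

24 m s⁻¹

With the same pressure gradient and density, V_g ∝ 1/f ∝ 1/sin φ.
V₂ = V₁ · sin φ₁ / sin φ₂ = 32.0 × sin 35° / sin 50°
V₂ = 32.0 × 0.5736/0.7660 = 24 m s⁻¹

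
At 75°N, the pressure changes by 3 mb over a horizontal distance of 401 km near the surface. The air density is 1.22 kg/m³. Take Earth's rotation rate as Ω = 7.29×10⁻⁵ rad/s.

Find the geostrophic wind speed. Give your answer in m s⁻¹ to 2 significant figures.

Coriolis parameter at 75°N:
f = 2Ω sin φ = 2 × 7.29×10⁻⁵ × sin 75° = 1.41×10⁻⁴ s⁻¹
Pressure gradient: |∂P/∂n| = 300 Pa / 401000 m = 7.48×10⁻⁴ Pa/m
Geostrophic balance (pressure-gradient force = Coriolis force):
V_g = (1/(fρ)) |∂P/∂n| = 7.48×10⁻⁴ / (1.41×10⁻⁴ × 1.22) = 4.35 m/s

4.4 m s⁻¹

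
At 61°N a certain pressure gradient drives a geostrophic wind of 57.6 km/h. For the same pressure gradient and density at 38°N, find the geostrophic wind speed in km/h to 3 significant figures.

81.8 km/h

With the same pressure gradient and density, V_g ∝ 1/f ∝ 1/sin φ.
V₂ = V₁ · sin φ₁ / sin φ₂ = 57.6 × sin 61° / sin 38°
V₂ = 57.6 × 0.8746/0.6157 = 81.8 km/h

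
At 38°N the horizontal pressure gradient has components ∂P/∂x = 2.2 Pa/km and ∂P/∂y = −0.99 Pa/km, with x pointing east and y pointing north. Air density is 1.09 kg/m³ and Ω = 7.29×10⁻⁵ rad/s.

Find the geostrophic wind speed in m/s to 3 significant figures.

Coriolis parameter at 38°N:
f = 2Ω sin φ = 2 × 7.29×10⁻⁵ × sin 38° = 8.98×10⁻⁵ s⁻¹
Component geostrophic relations (x east, y north):
u_g = −(1/(fρ)) ∂P/∂y,  v_g = (1/(fρ)) ∂P/∂x
u_g = −(−0.99×10⁻³)/(8.98×10⁻⁵ × 1.09) = 10.1 m/s;  v_g = (2.2×10⁻³)/(8.98×10⁻⁵ × 1.09) = 22.5 m/s
|V_g| = √(u_g² + v_g²) = 24.7 m/s

24.7 m/s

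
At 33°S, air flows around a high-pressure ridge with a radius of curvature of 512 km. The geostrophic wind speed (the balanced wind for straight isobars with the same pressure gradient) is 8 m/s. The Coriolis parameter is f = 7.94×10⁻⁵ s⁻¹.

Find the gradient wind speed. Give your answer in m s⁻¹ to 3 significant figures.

Around a high, pressure-gradient force acts outward with centrifugal, so Coriolis balances both:
fV = (1/ρ)|∂P/∂n| + V²/R  →  V² − fR·V + fR·V_g = 0
With fR = 7.94×10⁻⁵ × 512×10³ m = 40.7 m/s:
V = [fR − √((fR)² − 4 fR V_g)]/2 = [40.7 − √(40.7² − 4×40.7×8)]/2 = 10.9 m/s
Supergeostrophic (V > V_g = 8 m/s), as expected around a high.

10.9 m s⁻¹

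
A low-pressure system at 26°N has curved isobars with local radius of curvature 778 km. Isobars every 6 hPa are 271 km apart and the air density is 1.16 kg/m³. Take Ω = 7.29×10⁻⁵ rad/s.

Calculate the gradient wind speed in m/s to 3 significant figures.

Coriolis parameter at 26°N:
f = 2Ω sin φ = 2 × 7.29×10⁻⁵ × sin 26° = 6.39×10⁻⁵ s⁻¹
Pressure gradient: |∂P/∂n| = 600 Pa / 271000 m = 2.21×10⁻³ Pa/m
Geostrophic speed: V_g = |∂P/∂n|/(fρ) = 2.21×10⁻³/(6.39×10⁻⁵ × 1.16) = 29.9 m/s
Around a low, centrifugal force acts outward with Coriolis, so pressure-gradient force balances both:
(1/ρ)|∂P/∂n| = fV + V²/R  →  V² + fR·V − fR·V_g = 0
With fR = 6.39×10⁻⁵ × 778×10³ m = 49.7 m/s:
V = [−fR + √((fR)² + 4 fR V_g)]/2 = [−49.7 + √(49.7² + 4×49.7×29.9)]/2 = 21 m/s
Subgeostrophic (V < V_g = 29.9 m/s), as expected around a low.

21.0 m/s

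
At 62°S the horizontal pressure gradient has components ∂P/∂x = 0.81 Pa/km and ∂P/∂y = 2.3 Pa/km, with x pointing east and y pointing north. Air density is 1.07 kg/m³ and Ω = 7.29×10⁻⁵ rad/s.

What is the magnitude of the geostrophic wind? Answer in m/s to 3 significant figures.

Coriolis parameter at 62°S:
f = 2Ω sin φ = 2 × 7.29×10⁻⁵ × sin 62° = 1.29×10⁻⁴ s⁻¹
In the Southern Hemisphere f is negative: f = −1.29×10⁻⁴ s⁻¹.
Component geostrophic relations (x east, y north):
u_g = −(1/(fρ)) ∂P/∂y,  v_g = (1/(fρ)) ∂P/∂x
u_g = −(2.3×10⁻³)/(−1.29×10⁻⁴ × 1.07) = 16.7 m/s;  v_g = (0.81×10⁻³)/(−1.29×10⁻⁴ × 1.07) = −5.88 m/s
|V_g| = √(u_g² + v_g²) = 17.7 m/s

17.7 m/s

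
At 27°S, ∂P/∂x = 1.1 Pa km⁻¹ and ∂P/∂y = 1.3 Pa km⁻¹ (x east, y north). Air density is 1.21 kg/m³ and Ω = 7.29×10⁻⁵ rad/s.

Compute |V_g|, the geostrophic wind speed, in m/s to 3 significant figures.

21.3 m/s

Coriolis parameter at 27°S:
f = 2Ω sin φ = 2 × 7.29×10⁻⁵ × sin 27° = 6.62×10⁻⁵ s⁻¹
In the Southern Hemisphere f is negative: f = −6.62×10⁻⁵ s⁻¹.
Component geostrophic relations (x east, y north):
u_g = −(1/(fρ)) ∂P/∂y,  v_g = (1/(fρ)) ∂P/∂x
u_g = −(1.3×10⁻³)/(−6.62×10⁻⁵ × 1.21) = 16.2 m/s;  v_g = (1.1×10⁻³)/(−6.62×10⁻⁵ × 1.21) = −13.7 m/s
|V_g| = √(u_g² + v_g²) = 21.3 m/s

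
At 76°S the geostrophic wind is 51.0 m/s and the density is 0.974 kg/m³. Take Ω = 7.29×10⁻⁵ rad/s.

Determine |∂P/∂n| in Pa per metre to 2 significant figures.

7.0×10⁻³ Pa/m

Coriolis parameter at 76°S:
f = 2Ω sin φ = 2 × 7.29×10⁻⁵ × sin 76° = 1.41×10⁻⁴ s⁻¹
Geostrophic balance rearranged: |∂P/∂n| = f ρ V_g
|∂P/∂n| = 1.41×10⁻⁴ × 0.974 × 51.0 = 7.03×10⁻³ Pa/m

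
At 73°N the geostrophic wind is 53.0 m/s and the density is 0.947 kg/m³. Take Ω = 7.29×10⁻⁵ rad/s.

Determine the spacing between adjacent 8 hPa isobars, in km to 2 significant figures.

110 km

Coriolis parameter at 73°N:
f = 2Ω sin φ = 2 × 7.29×10⁻⁵ × sin 73° = 1.39×10⁻⁴ s⁻¹
Geostrophic balance rearranged: |∂P/∂n| = f ρ V_g
|∂P/∂n| = 1.39×10⁻⁴ × 0.947 × 53.0 = 7.00×10⁻³ Pa/m
Isobar spacing: Δn = ΔP/|∂P/∂n| = 800 Pa / 7.00×10⁻³ Pa/m = 114317 m ≈ 110 km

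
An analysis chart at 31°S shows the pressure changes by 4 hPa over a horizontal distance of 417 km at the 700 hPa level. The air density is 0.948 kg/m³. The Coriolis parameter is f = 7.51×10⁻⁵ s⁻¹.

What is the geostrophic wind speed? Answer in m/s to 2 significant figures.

Pressure gradient: |∂P/∂n| = 400 Pa / 417000 m = 9.59×10⁻⁴ Pa/m
Geostrophic balance (pressure-gradient force = Coriolis force):
V_g = (1/(fρ)) |∂P/∂n| = 9.59×10⁻⁴ / (7.51×10⁻⁵ × 0.948) = 13.5 m/s

13 m/s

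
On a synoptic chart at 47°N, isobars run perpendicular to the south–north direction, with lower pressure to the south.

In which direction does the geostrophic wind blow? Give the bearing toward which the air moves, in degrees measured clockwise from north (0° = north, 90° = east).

270°

The pressure-gradient force points toward the south (bearing 180°).
Geostrophic balance: in the Northern Hemisphere the Coriolis force deflects motion to the right, so the geostrophic wind blows 90° to the right of the pressure-gradient force (low pressure on the left).
Rotating 180° by 90° clockwise gives 270° — the wind blows toward the west.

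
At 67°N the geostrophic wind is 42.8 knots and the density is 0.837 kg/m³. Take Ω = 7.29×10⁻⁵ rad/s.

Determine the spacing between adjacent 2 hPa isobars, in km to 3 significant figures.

Coriolis parameter at 67°N:
f = 2Ω sin φ = 2 × 7.29×10⁻⁵ × sin 67° = 1.34×10⁻⁴ s⁻¹
Wind speed in SI: 42.8 knots = 22.0 m/s
Geostrophic balance rearranged: |∂P/∂n| = f ρ V_g
|∂P/∂n| = 1.34×10⁻⁴ × 0.837 × 22.0 = 2.47×10⁻³ Pa/m
Isobar spacing: Δn = ΔP/|∂P/∂n| = 200 Pa / 2.47×10⁻³ Pa/m = 80861 m ≈ 80.9 km

80.9 km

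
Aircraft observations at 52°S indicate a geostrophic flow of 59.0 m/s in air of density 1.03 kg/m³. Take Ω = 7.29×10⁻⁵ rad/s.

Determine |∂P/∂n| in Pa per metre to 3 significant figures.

Coriolis parameter at 52°S:
f = 2Ω sin φ = 2 × 7.29×10⁻⁵ × sin 52° = 1.15×10⁻⁴ s⁻¹
Geostrophic balance rearranged: |∂P/∂n| = f ρ V_g
|∂P/∂n| = 1.15×10⁻⁴ × 1.03 × 59.0 = 6.98×10⁻³ Pa/m

6.98×10⁻³ Pa/m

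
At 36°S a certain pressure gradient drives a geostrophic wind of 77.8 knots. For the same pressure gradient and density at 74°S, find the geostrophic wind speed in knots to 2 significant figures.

With the same pressure gradient and density, V_g ∝ 1/f ∝ 1/sin φ.
V₂ = V₁ · sin φ₁ / sin φ₂ = 77.8 × sin 36° / sin 74°
V₂ = 77.8 × 0.5878/0.9613 = 48 knots

48 knots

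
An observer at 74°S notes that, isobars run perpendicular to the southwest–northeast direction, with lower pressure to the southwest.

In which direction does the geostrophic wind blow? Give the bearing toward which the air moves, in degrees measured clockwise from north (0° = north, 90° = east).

The pressure-gradient force points toward the southwest (bearing 225°).
Geostrophic balance: in the Southern Hemisphere the Coriolis force deflects motion to the left, so the geostrophic wind blows 90° to the left of the pressure-gradient force (low pressure on the right).
Rotating 225° by 90° counterclockwise gives 135° — the wind blows toward the southeast.

135°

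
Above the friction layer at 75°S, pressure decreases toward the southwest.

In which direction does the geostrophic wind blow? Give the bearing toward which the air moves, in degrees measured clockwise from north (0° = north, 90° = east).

The pressure-gradient force points toward the southwest (bearing 225°).
Geostrophic balance: in the Southern Hemisphere the Coriolis force deflects motion to the left, so the geostrophic wind blows 90° to the left of the pressure-gradient force (low pressure on the right).
Rotating 225° by 90° counterclockwise gives 135° — the wind blows toward the southeast.

135°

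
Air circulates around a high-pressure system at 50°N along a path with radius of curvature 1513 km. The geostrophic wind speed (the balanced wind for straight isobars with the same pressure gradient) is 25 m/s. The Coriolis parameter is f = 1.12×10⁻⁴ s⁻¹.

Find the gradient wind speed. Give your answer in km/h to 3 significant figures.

Around a high, pressure-gradient force acts outward with centrifugal, so Coriolis balances both:
fV = (1/ρ)|∂P/∂n| + V²/R  →  V² − fR·V + fR·V_g = 0
With fR = 1.12×10⁻⁴ × 1513×10³ m = 169 m/s:
V = [fR − √((fR)² − 4 fR V_g)]/2 = [169 − √(169² − 4×169×25)]/2 = 30.5 m/s
Supergeostrophic (V > V_g = 25 m/s), as expected around a high.
Converting: 30.5 m/s × 3.6 = 110 km/h

110 km/h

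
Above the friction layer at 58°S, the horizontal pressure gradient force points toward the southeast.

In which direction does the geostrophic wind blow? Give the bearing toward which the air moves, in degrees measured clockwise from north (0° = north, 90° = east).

The pressure-gradient force points toward the southeast (bearing 135°).
Geostrophic balance: in the Southern Hemisphere the Coriolis force deflects motion to the left, so the geostrophic wind blows 90° to the left of the pressure-gradient force (low pressure on the right).
Rotating 135° by 90° counterclockwise gives 045° — the wind blows toward the northeast.

045°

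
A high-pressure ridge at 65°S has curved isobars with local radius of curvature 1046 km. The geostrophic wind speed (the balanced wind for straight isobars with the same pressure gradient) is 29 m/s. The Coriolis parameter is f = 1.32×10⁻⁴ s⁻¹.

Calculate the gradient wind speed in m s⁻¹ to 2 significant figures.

Around a high, pressure-gradient force acts outward with centrifugal, so Coriolis balances both:
fV = (1/ρ)|∂P/∂n| + V²/R  →  V² − fR·V + fR·V_g = 0
With fR = 1.32×10⁻⁴ × 1046×10³ m = 138 m/s:
V = [fR − √((fR)² − 4 fR V_g)]/2 = [138 − √(138² − 4×138×29)]/2 = 41.4 m/s
Supergeostrophic (V > V_g = 29 m/s), as expected around a high.

41 m s⁻¹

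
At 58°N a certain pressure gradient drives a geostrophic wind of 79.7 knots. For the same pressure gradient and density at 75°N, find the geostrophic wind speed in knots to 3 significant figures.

70.0 knots

With the same pressure gradient and density, V_g ∝ 1/f ∝ 1/sin φ.
V₂ = V₁ · sin φ₁ / sin φ₂ = 79.7 × sin 58° / sin 75°
V₂ = 79.7 × 0.8480/0.9659 = 70.0 knots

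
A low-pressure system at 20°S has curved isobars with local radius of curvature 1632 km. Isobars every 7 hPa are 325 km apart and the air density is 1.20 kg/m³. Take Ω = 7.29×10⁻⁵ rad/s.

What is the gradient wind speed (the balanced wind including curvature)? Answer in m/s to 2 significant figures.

27 m/s

Coriolis parameter at 20°S:
f = 2Ω sin φ = 2 × 7.29×10⁻⁵ × sin 20° = 4.99×10⁻⁵ s⁻¹
Pressure gradient: |∂P/∂n| = 700 Pa / 325000 m = 2.15×10⁻³ Pa/m
Geostrophic speed: V_g = |∂P/∂n|/(fρ) = 2.15×10⁻³/(4.99×10⁻⁵ × 1.20) = 36.0 m/s
Around a low, centrifugal force acts outward with Coriolis, so pressure-gradient force balances both:
(1/ρ)|∂P/∂n| = fV + V²/R  →  V² + fR·V − fR·V_g = 0
With fR = 4.99×10⁻⁵ × 1632×10³ m = 81.4 m/s:
V = [−fR + √((fR)² + 4 fR V_g)]/2 = [−81.4 + √(81.4² + 4×81.4×36)]/2 = 27 m/s
Subgeostrophic (V < V_g = 36 m/s), as expected around a low.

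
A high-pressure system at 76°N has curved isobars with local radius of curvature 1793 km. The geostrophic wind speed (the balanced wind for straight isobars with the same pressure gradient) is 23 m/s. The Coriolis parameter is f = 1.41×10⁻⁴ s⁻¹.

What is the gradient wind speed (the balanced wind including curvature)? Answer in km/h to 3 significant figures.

92.1 km/h

Around a high, pressure-gradient force acts outward with centrifugal, so Coriolis balances both:
fV = (1/ρ)|∂P/∂n| + V²/R  →  V² − fR·V + fR·V_g = 0
With fR = 1.41×10⁻⁴ × 1793×10³ m = 253 m/s:
V = [fR − √((fR)² − 4 fR V_g)]/2 = [253 − √(253² − 4×253×23)]/2 = 25.6 m/s
Supergeostrophic (V > V_g = 23 m/s), as expected around a high.
Converting: 25.6 m/s × 3.6 = 92.1 km/h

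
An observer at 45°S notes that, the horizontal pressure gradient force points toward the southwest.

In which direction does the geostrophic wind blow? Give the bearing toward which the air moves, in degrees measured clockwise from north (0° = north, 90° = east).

The pressure-gradient force points toward the southwest (bearing 225°).
Geostrophic balance: in the Southern Hemisphere the Coriolis force deflects motion to the left, so the geostrophic wind blows 90° to the left of the pressure-gradient force (low pressure on the right).
Rotating 225° by 90° counterclockwise gives 135° — the wind blows toward the southeast.

135°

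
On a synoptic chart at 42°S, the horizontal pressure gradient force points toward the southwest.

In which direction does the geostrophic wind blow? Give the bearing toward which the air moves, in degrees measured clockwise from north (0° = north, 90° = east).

135°

The pressure-gradient force points toward the southwest (bearing 225°).
Geostrophic balance: in the Southern Hemisphere the Coriolis force deflects motion to the left, so the geostrophic wind blows 90° to the left of the pressure-gradient force (low pressure on the right).
Rotating 225° by 90° counterclockwise gives 135° — the wind blows toward the southeast.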